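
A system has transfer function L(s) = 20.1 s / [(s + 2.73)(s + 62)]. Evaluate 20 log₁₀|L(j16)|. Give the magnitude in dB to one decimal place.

|j16| = 16
|j16 + 2.73| = √(16² + 2.73²) = 16.23
|j16 + 62| = √(16² + 62²) = 64.03
|L(j16)| = 20.1 × 16 / (16.23 × 64.03) = 0.30944
20 log₁₀(0.30944) = -10.19 dB

-10.2 dB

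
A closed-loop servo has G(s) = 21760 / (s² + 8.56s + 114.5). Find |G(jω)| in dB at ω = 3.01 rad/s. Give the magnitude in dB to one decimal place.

|(j3.01)² + 8.56(j3.01) + 114.5| = |105.44 + j25.766| = 108.5
|G(j3.01)| = 21760 / 108.5 = 200.47
20 log₁₀(200.47) = 46.04 dB

46.0 dB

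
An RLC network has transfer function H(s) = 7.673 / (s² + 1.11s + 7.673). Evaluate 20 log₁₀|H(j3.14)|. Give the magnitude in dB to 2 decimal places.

|(j3.14)² + 1.11(j3.14) + 7.673| = |-2.1866 + j3.4854| = 4.115
|H(j3.14)| = 7.673 / 4.115 = 1.8649
20 log₁₀(1.8649) = 5.413 dB

5.41 dB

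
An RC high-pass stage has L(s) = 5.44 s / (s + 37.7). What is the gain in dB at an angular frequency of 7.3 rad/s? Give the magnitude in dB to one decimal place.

0.3 dB

|j7.3| = 7.3
|j7.3 + 37.7| = √(7.3² + 37.7²) = 38.4
|L(j7.3)| = 5.44 × 7.3 / 38.4 = 1.0342
20 log₁₀(1.0342) = 0.29 dB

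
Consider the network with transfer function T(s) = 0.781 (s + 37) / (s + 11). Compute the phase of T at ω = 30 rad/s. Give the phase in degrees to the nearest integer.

∠(j30 + 37) = arctan(30/37) = 39.04°
∠(j30 + 11) = arctan(30/11) = 69.86°
∠T(j30) = 39.04° − 69.86° = -30.83°

-31°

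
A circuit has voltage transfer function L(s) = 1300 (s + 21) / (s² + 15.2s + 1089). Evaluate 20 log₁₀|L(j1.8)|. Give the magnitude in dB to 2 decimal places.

28.04 dB

|j1.8 + 21| = √(1.8² + 21²) = 21.08
|(j1.8)² + 15.2(j1.8) + 1089| = |1085.8 + j27.36| = 1086
|L(j1.8)| = 1300 × 21.08 / 1086 = 25.228
20 log₁₀(25.228) = 28.038 dB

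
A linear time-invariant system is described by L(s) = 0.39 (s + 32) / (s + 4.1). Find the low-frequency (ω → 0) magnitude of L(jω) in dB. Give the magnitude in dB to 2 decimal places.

9.67 dB

L(0) = 0.39 × 32 / 4.1 = 3.0439
20 log₁₀(3.0439) = 9.669 dB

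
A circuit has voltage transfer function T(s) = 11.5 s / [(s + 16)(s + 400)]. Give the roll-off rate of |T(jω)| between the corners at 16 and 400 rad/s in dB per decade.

0 dB/decade

In this band the factors already past their corner are: 1 differentiator zero, pole at 16; net slope = 0 dB/decade.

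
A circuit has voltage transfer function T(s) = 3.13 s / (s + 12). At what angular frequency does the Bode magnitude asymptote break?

12 rad/s

The single real pole at s = −12 gives a corner at ω = 12 rad/s.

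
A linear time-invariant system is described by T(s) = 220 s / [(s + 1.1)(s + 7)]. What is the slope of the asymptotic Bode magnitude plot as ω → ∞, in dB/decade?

With 1 zero and 2 poles, the high-frequency asymptotic slope is 20 × (1 − 2) = -20 dB/decade.

-20 dB/decade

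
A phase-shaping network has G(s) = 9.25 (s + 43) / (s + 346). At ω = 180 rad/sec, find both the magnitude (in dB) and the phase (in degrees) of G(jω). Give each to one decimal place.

|G| = 12.8 dB, ∠G = 49.1°

|j180 + 43| = √(180² + 43²) = 185.1
|j180 + 346| = √(180² + 346²) = 390
|G(j180)| = 9.25 × 185.1 / 390 = 4.3891
20 log₁₀(4.3891) = 12.85 dB
∠(j180 + 43) = arctan(180/43) = 76.56°
∠(j180 + 346) = arctan(180/346) = 27.48°
∠G(j180) = 76.56° − 27.48° = 49.08°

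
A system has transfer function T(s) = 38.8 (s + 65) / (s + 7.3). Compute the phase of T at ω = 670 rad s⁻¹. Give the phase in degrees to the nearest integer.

∠(j670 + 65) = arctan(670/65) = 84.46°
∠(j670 + 7.3) = arctan(670/7.3) = 89.38°
∠T(j670) = 84.46° − 89.38° = -4.92°

-5°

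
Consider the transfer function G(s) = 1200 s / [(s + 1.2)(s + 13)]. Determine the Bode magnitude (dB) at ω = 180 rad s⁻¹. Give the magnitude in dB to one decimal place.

16.5 dB

|j180| = 180
|j180 + 1.2| = √(180² + 1.2²) = 180
|j180 + 13| = √(180² + 13²) = 180.5
|G(j180)| = 1200 × 180 / (180 × 180.5) = 6.6492
20 log₁₀(6.6492) = 16.46 dB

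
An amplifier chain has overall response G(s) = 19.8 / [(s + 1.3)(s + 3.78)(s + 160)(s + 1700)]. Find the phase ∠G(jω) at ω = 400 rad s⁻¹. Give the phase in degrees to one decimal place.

∠(j400 + 1.3) = arctan(400/1.3) = 89.81°
∠(j400 + 3.78) = arctan(400/3.78) = 89.46°
∠(j400 + 160) = arctan(400/160) = 68.20°
∠(j400 + 1700) = arctan(400/1700) = 13.24°
∠G(j400) = − (89.81° + 89.46° + 68.20° + 13.24°) = -260.71°

-260.7°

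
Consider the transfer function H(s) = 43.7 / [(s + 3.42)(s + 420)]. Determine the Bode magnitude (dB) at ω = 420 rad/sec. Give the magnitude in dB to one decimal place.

-75.1 dB

|j420 + 3.42| = √(420² + 3.42²) = 420
|j420 + 420| = √(420² + 420²) = 594
|H(j420)| = 43.7 / (420 × 594) = 0.00017517
20 log₁₀(0.00017517) = -75.13 dB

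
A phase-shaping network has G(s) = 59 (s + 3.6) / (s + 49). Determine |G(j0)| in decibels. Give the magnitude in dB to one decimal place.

G(0) = 59 × 3.6 / 49 = 4.3347
20 log₁₀(4.3347) = 12.74 dB

12.7 dB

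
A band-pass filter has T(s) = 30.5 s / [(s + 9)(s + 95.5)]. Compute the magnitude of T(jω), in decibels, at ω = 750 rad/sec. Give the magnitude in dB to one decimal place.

|j750| = 750
|j750 + 9| = √(750² + 9²) = 750.1
|j750 + 95.5| = √(750² + 95.5²) = 756.1
|T(j750)| = 30.5 × 750 / (750.1 × 756.1) = 0.040338
20 log₁₀(0.040338) = -27.89 dB

-27.9 dB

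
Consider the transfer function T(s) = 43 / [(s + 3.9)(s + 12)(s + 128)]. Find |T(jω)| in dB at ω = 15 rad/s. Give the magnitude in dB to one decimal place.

-59.0 dB

|j15 + 3.9| = √(15² + 3.9²) = 15.5
|j15 + 12| = √(15² + 12²) = 19.21
|j15 + 128| = √(15² + 128²) = 128.9
|T(j15)| = 43 / (15.5 × 19.21 × 128.9) = 0.0011207
20 log₁₀(0.0011207) = -59.01 dB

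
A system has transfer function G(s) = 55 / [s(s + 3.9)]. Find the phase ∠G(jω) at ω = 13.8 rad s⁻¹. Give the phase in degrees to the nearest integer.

∠(j13.8 + 3.9) = arctan(13.8/3.9) = 74.22°
∠(j13.8) = 90.00°
∠G(j13.8) = − (74.22° + 90.00°) = -164.22°

-164°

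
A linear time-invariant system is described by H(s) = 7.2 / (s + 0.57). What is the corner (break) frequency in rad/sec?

0.57 rad/sec

The single real pole at s = −0.57 gives a corner at ω = 0.57 rad/sec.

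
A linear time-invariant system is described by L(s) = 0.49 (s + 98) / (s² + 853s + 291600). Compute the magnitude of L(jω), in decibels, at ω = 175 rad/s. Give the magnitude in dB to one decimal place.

|j175 + 98| = √(175² + 98²) = 200.6
|(j175)² + 853(j175) + 291600| = |2.6098e+05 + j1.4928e+05| = 3.007e+05
|L(j175)| = 0.49 × 200.6 / 3.007e+05 = 0.00032689
20 log₁₀(0.00032689) = -69.71 dB

-69.7 dB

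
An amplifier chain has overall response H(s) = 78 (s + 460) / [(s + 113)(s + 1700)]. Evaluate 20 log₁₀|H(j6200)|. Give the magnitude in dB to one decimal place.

|j6200 + 460| = √(6200² + 460²) = 6217
|j6200 + 113| = √(6200² + 113²) = 6201
|j6200 + 1700| = √(6200² + 1700²) = 6429
|H(j6200)| = 78 × 6217 / (6201 × 6429) = 0.012164
20 log₁₀(0.012164) = -38.30 dB

-38.3 dB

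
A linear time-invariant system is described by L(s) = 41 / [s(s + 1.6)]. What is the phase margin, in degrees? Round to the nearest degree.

14 deg

Gain crossover: |L(jω)| = 1 at ω ≈ 6.3 rad/s.
∠L(j6.3) = −90° − arctan(6.3/1.6) ≈ -165.76°
PM = 180° + (-165.76°) = 14.24°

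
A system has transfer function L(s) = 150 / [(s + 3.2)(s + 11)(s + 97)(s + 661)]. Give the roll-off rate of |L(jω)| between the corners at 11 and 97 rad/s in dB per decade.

-40 dB/decade

In this band the factors already past their corner are: pole at 3.2, pole at 11; net slope = -40 dB/decade.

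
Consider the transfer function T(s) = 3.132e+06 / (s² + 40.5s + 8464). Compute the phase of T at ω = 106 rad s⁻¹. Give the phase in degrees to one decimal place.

∠[(j106)² + 40.5(j106) + 8464] = ∠[-2772 + j4293] = 122.85°
∠T(j106) = −122.85° = -122.85°

-122.9°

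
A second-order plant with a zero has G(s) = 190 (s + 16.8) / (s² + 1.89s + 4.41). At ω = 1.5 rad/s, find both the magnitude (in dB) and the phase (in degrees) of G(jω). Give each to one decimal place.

|j1.5 + 16.8| = √(1.5² + 16.8²) = 16.87
|(j1.5)² + 1.89(j1.5) + 4.41| = |2.16 + j2.835| = 3.564
|G(j1.5)| = 190 × 16.87 / 3.564 = 899.16
20 log₁₀(899.16) = 59.08 dB
∠(j1.5 + 16.8) = arctan(1.5/16.8) = 5.10°
∠[(j1.5)² + 1.89(j1.5) + 4.41] = ∠[2.16 + j2.835] = 52.70°
∠G(j1.5) = 5.10° − 52.70° = -47.59°

|G| = 59.1 dB, ∠G = -47.6°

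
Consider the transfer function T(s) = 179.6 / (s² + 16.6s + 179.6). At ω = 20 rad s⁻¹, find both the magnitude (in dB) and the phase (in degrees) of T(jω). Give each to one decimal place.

|(j20)² + 16.6(j20) + 179.6| = |-220.4 + j332| = 398.5
|T(j20)| = 179.6 / 398.5 = 0.45069
20 log₁₀(0.45069) = -6.92 dB
∠[(j20)² + 16.6(j20) + 179.6] = ∠[-220.4 + j332] = 123.58°
∠T(j20) = −123.58° = -123.58°

|T| = -6.9 dB, ∠T = -123.6°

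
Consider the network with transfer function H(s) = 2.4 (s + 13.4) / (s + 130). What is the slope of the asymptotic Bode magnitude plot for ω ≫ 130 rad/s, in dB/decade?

0 dB/decade

With 1 zero and 1 pole, the high-frequency asymptotic slope is 20 × (1 − 1) = 0 dB/decade.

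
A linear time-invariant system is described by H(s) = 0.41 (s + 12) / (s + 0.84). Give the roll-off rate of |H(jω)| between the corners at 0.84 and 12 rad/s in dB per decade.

In this band the factors already past their corner are: pole at 0.84; net slope = -20 dB/decade.

-20 dB/decade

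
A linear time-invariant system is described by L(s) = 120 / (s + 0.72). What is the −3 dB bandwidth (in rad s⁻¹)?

For a single-pole low-pass, the −3 dB point is at the pole: ω = 0.72 rad s⁻¹.

0.72 rad s⁻¹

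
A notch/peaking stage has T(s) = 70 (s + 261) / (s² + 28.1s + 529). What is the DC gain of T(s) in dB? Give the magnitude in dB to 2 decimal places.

T(0) = 70 × 261 / 529 = 34.537
20 log₁₀(34.537) = 30.766 dB

30.77 dB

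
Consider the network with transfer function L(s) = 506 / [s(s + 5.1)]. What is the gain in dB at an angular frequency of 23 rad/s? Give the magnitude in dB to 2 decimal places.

|j23 + 5.1| = √(23² + 5.1²) = 23.56
|j23| = 23
|L(j23)| = 506 / (23.56 × 23) = 0.93384
20 log₁₀(0.93384) = -0.595 dB

-0.59 dB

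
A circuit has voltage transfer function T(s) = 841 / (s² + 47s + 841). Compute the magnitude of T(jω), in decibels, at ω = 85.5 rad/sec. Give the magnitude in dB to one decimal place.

-19.1 dB

|(j85.5)² + 47(j85.5) + 841| = |-6469.2 + j4018.5| = 7616
|T(j85.5)| = 841 / 7616 = 0.11043
20 log₁₀(0.11043) = -19.14 dB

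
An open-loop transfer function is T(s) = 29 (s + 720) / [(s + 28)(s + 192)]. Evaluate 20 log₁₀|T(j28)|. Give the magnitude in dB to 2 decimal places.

8.69 dB

|j28 + 720| = √(28² + 720²) = 720.5
|j28 + 28| = √(28² + 28²) = 39.6
|j28 + 192| = √(28² + 192²) = 194
|T(j28)| = 29 × 720.5 / (39.6 × 194) = 2.7197
20 log₁₀(2.7197) = 8.690 dB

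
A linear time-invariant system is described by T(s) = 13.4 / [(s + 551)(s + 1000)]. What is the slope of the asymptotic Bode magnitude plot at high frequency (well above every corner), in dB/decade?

With 0 zeros and 2 poles, the high-frequency asymptotic slope is 20 × (0 − 2) = -40 dB/decade.

-40 dB/decade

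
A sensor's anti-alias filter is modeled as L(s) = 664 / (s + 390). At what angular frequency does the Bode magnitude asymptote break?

The single real pole at s = −390 gives a corner at ω = 390 rad/s.

390 rad/s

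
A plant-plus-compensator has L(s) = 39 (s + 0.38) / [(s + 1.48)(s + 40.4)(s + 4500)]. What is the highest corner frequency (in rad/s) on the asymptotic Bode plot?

4500 rad/s

Break frequencies occur at each pole and zero magnitude: 0.38 rad/s, 1.48 rad/s, 40.4 rad/s, 4500 rad/s.
The highest is 4500 rad/s.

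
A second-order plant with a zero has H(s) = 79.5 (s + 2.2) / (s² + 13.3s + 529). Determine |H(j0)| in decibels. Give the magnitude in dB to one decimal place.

H(0) = 79.5 × 2.2 / 529 = 0.33062
20 log₁₀(0.33062) = -9.61 dB

-9.6 dB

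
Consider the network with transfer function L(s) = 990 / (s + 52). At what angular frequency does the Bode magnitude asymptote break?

52 rad/s

The single real pole at s = −52 gives a corner at ω = 52 rad/s.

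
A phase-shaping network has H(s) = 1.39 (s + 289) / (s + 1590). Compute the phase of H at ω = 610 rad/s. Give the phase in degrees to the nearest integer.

∠(j610 + 289) = arctan(610/289) = 64.65°
∠(j610 + 1590) = arctan(610/1590) = 20.99°
∠H(j610) = 64.65° − 20.99° = 43.66°

44°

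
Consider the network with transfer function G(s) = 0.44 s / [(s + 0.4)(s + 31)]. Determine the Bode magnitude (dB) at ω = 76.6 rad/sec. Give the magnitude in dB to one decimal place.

-45.5 dB

|j76.6| = 76.6
|j76.6 + 0.4| = √(76.6² + 0.4²) = 76.6
|j76.6 + 31| = √(76.6² + 31²) = 82.64
|G(j76.6)| = 0.44 × 76.6 / (76.6 × 82.64) = 0.0053245
20 log₁₀(0.0053245) = -45.47 dB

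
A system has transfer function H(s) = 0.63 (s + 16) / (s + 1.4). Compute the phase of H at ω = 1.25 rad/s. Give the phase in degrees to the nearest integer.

∠(j1.25 + 16) = arctan(1.25/16) = 4.47°
∠(j1.25 + 1.4) = arctan(1.25/1.4) = 41.76°
∠H(j1.25) = 4.47° − 41.76° = -37.29°

-37°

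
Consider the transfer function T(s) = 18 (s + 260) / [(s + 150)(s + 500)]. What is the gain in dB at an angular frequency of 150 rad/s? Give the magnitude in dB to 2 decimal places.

|j150 + 260| = √(150² + 260²) = 300.2
|j150 + 150| = √(150² + 150²) = 212.1
|j150 + 500| = √(150² + 500²) = 522
|T(j150)| = 18 × 300.2 / (212.1 × 522) = 0.048792
20 log₁₀(0.048792) = -26.233 dB

-26.23 dB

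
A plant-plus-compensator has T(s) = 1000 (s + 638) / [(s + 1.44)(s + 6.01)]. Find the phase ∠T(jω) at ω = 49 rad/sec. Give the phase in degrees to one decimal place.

∠(j49 + 638) = arctan(49/638) = 4.39°
∠(j49 + 1.44) = arctan(49/1.44) = 88.32°
∠(j49 + 6.01) = arctan(49/6.01) = 83.01°
∠T(j49) = 4.39° − (88.32° + 83.01°) = -166.93°

-166.9°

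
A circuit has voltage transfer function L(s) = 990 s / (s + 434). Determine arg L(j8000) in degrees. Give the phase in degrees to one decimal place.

∠(j8000) = 90.00°
∠(j8000 + 434) = arctan(8000/434) = 86.89°
∠L(j8000) = 90.00° − 86.89° = 3.11°

3.1°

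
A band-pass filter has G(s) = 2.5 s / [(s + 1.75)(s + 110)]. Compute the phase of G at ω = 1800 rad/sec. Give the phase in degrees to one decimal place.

∠(j1800) = 90.00°
∠(j1800 + 1.75) = arctan(1800/1.75) = 89.94°
∠(j1800 + 110) = arctan(1800/110) = 86.50°
∠G(j1800) = 90.00° − (89.94° + 86.50°) = -86.45°

-86.4°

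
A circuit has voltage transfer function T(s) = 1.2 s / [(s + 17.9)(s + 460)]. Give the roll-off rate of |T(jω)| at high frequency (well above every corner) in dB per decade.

-20 dB/decade

With 1 zero and 2 poles, the high-frequency asymptotic slope is 20 × (1 − 2) = -20 dB/decade.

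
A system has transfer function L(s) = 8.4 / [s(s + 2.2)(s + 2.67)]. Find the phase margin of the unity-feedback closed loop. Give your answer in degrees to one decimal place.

38.7°

Gain crossover: |L(jω)| = 1 at ω ≈ 1.16 rad s⁻¹.
∠L(j1.16) = −90° − arctan(1.16/2.2) − arctan(1.16/2.67) ≈ -141.29°
PM = 180° + (-141.29°) = 38.71°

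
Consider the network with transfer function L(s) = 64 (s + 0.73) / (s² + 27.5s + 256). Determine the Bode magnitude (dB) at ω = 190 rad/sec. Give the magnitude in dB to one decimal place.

-9.5 dB

|j190 + 0.73| = √(190² + 0.73²) = 190
|(j190)² + 27.5(j190) + 256| = |-35844 + j5225| = 3.622e+04
|L(j190)| = 64 × 190 / 3.622e+04 = 0.3357
20 log₁₀(0.3357) = -9.48 dB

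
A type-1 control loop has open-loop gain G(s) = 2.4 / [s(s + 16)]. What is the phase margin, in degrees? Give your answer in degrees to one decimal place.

Gain crossover: |G(jω)| = 1 at ω ≈ 0.15 rad/sec.
∠G(j0.15) = −90° − arctan(0.15/16) ≈ -90.54°
PM = 180° + (-90.54°) = 89.46°

89.5 deg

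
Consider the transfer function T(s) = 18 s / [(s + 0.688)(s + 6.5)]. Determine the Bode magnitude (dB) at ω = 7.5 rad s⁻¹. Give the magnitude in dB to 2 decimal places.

5.13 dB

|j7.5| = 7.5
|j7.5 + 0.688| = √(7.5² + 0.688²) = 7.531
|j7.5 + 6.5| = √(7.5² + 6.5²) = 9.925
|T(j7.5)| = 18 × 7.5 / (7.531 × 9.925) = 1.8061
20 log₁₀(1.8061) = 5.135 dB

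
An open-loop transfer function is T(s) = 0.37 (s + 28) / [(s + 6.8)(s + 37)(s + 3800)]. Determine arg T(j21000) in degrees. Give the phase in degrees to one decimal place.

∠(j21000 + 28) = arctan(21000/28) = 89.92°
∠(j21000 + 6.8) = arctan(21000/6.8) = 89.98°
∠(j21000 + 37) = arctan(21000/37) = 89.90°
∠(j21000 + 3800) = arctan(21000/3800) = 79.74°
∠T(j21000) = 89.92° − (89.98° + 89.90° + 79.74°) = -169.70°

-169.7°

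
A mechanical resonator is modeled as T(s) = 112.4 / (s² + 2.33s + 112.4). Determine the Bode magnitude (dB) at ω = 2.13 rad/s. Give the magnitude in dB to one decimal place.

0.3 dB

|(j2.13)² + 2.33(j2.13) + 112.4| = |107.86 + j4.9629| = 108
|T(j2.13)| = 112.4 / 108 = 1.041
20 log₁₀(1.041) = 0.35 dB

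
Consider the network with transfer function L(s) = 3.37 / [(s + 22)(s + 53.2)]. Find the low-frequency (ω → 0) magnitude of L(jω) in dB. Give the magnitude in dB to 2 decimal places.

L(0) = 3.37 / (22 × 53.2) = 0.0028794
20 log₁₀(0.0028794) = -50.814 dB

-50.81 dB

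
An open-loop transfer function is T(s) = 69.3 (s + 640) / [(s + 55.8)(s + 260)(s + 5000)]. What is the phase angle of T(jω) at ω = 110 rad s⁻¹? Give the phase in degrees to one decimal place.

∠(j110 + 640) = arctan(110/640) = 9.75°
∠(j110 + 55.8) = arctan(110/55.8) = 63.10°
∠(j110 + 260) = arctan(110/260) = 22.93°
∠(j110 + 5000) = arctan(110/5000) = 1.26°
∠T(j110) = 9.75° − (63.10° + 22.93° + 1.26°) = -77.54°

-77.5°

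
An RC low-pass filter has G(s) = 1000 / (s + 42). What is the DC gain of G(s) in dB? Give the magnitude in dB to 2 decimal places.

G(0) = 1000 / 42 = 23.81
20 log₁₀(23.81) = 27.535 dB

27.54 dB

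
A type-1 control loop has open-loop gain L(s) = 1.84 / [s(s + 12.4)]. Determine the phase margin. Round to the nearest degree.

89°

Gain crossover: |L(jω)| = 1 at ω ≈ 0.148 rad/sec.
∠L(j0.148) = −90° − arctan(0.148/12.4) ≈ -90.69°
PM = 180° + (-90.69°) = 89.31°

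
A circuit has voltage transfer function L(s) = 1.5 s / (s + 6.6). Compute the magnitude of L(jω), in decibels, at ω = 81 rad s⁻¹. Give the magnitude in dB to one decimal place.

3.5 dB

|j81| = 81
|j81 + 6.6| = √(81² + 6.6²) = 81.27
|L(j81)| = 1.5 × 81 / 81.27 = 1.495
20 log₁₀(1.495) = 3.49 dB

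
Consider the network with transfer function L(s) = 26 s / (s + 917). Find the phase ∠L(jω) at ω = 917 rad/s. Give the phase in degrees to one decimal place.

45.0°

∠(j917) = 90.00°
∠(j917 + 917) = arctan(917/917) = 45.00°
∠L(j917) = 90.00° − 45.00° = 45.00°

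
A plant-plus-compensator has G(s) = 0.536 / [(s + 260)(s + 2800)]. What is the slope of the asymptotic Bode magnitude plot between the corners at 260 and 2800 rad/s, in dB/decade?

-20 dB/decade

In this band the factors already past their corner are: pole at 260; net slope = -20 dB/decade.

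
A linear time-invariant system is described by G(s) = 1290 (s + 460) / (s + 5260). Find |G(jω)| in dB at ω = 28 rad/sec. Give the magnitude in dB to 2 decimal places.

41.06 dB

|j28 + 460| = √(28² + 460²) = 460.9
|j28 + 5260| = √(28² + 5260²) = 5260
|G(j28)| = 1290 × 460.9 / 5260 = 113.02
20 log₁₀(113.02) = 41.063 dB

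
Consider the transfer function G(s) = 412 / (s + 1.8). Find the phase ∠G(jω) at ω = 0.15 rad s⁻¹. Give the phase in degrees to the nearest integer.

∠(j0.15 + 1.8) = arctan(0.15/1.8) = 4.76°
∠G(j0.15) = −4.76° = -4.76°

-5 deg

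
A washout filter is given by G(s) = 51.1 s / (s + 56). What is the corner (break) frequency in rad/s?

The single real pole at s = −56 gives a corner at ω = 56 rad/s.

56 rad/s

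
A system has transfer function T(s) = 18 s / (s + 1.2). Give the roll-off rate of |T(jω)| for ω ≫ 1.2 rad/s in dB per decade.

With 1 zero and 1 pole, the high-frequency asymptotic slope is 20 × (1 − 1) = 0 dB/decade.

0 dB/decade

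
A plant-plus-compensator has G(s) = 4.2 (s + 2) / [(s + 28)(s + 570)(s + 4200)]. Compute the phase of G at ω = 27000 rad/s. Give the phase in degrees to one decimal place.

-169.9°

∠(j27000 + 2) = arctan(27000/2) = 90.00°
∠(j27000 + 28) = arctan(27000/28) = 89.94°
∠(j27000 + 570) = arctan(27000/570) = 88.79°
∠(j27000 + 4200) = arctan(27000/4200) = 81.16°
∠G(j27000) = 90.00° − (89.94° + 88.79° + 81.16°) = -169.89°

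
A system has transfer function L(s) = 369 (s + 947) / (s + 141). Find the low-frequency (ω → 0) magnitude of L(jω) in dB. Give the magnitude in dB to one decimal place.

67.9 dB

L(0) = 369 × 947 / 141 = 2478.3
20 log₁₀(2478.3) = 67.88 dB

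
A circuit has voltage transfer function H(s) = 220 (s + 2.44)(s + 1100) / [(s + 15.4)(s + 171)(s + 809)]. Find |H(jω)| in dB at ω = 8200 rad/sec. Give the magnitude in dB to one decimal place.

-31.4 dB

|j8200 + 2.44| = √(8200² + 2.44²) = 8200
|j8200 + 1100| = √(8200² + 1100²) = 8273
|j8200 + 15.4| = √(8200² + 15.4²) = 8200
|j8200 + 171| = √(8200² + 171²) = 8202
|j8200 + 809| = √(8200² + 809²) = 8240
|H(j8200)| = 220 × 8200 × 8273 / (8200 × 8202 × 8240) = 0.026933
20 log₁₀(0.026933) = -31.39 dB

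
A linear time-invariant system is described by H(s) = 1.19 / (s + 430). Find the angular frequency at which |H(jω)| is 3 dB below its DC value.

430 rad/sec

For a single-pole low-pass, the −3 dB point is at the pole: ω = 430 rad/sec.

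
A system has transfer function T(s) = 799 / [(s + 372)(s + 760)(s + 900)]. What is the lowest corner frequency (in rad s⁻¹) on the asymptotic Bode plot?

Break frequencies occur at each pole and zero magnitude: 372 rad s⁻¹, 760 rad s⁻¹, 900 rad s⁻¹.
The lowest is 372 rad s⁻¹.

372 rad s⁻¹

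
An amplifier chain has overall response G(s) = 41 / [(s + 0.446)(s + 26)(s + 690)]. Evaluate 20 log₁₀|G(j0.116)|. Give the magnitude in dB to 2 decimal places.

-46.09 dB

|j0.116 + 0.446| = √(0.116² + 0.446²) = 0.4608
|j0.116 + 26| = √(0.116² + 26²) = 26
|j0.116 + 690| = √(0.116² + 690²) = 690
|G(j0.116)| = 41 / (0.4608 × 26 × 690) = 0.0049592
20 log₁₀(0.0049592) = -46.092 dB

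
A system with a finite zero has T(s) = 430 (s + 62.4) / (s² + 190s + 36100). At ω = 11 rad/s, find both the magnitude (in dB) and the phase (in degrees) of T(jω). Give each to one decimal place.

|j11 + 62.4| = √(11² + 62.4²) = 63.36
|(j11)² + 190(j11) + 36100| = |35979 + j2090| = 3.604e+04
|T(j11)| = 430 × 63.36 / 3.604e+04 = 0.75599
20 log₁₀(0.75599) = -2.43 dB
∠(j11 + 62.4) = arctan(11/62.4) = 10.00°
∠[(j11)² + 190(j11) + 36100] = ∠[35979 + j2090] = 3.32°
∠T(j11) = 10.00° − 3.32° = 6.67°

|T| = -2.4 dB, ∠T = 6.7 deg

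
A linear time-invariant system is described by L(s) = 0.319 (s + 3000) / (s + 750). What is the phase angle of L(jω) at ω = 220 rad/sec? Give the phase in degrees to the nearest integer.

∠(j220 + 3000) = arctan(220/3000) = 4.19°
∠(j220 + 750) = arctan(220/750) = 16.35°
∠L(j220) = 4.19° − 16.35° = -12.15°

-12°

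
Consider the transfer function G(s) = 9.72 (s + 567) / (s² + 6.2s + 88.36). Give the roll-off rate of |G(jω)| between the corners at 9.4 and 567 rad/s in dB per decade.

In this band the factors already past their corner are: complex pole pair at ωₙ ≈ 9.4; net slope = -40 dB/decade.

-40 dB/decade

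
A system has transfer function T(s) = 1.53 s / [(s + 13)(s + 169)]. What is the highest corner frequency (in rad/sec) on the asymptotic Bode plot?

169 rad/sec

Break frequencies occur at each pole and zero magnitude: 13 rad/sec, 169 rad/sec.
The highest is 169 rad/sec.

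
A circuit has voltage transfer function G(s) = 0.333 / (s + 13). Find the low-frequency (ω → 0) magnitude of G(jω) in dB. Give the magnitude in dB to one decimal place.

G(0) = 0.333 / 13 = 0.025615
20 log₁₀(0.025615) = -31.83 dB

-31.8 dB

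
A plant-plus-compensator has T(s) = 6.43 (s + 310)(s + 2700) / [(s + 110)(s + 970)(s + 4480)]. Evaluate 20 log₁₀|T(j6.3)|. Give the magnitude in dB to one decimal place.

|j6.3 + 310| = √(6.3² + 310²) = 310.1
|j6.3 + 2700| = √(6.3² + 2700²) = 2700
|j6.3 + 110| = √(6.3² + 110²) = 110.2
|j6.3 + 970| = √(6.3² + 970²) = 970
|j6.3 + 4480| = √(6.3² + 4480²) = 4480
|T(j6.3)| = 6.43 × 310.1 × 2700 / (110.2 × 970 × 4480) = 0.011243
20 log₁₀(0.011243) = -38.98 dB

-39.0 dB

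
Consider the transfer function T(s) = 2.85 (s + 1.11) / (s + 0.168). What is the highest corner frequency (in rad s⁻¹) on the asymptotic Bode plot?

1.11 rad s⁻¹

Break frequencies occur at each pole and zero magnitude: 0.168 rad s⁻¹, 1.11 rad s⁻¹.
The highest is 1.11 rad s⁻¹.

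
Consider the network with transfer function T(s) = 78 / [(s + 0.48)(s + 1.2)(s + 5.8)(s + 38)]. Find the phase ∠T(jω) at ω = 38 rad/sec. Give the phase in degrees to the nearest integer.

-304°

∠(j38 + 0.48) = arctan(38/0.48) = 89.28°
∠(j38 + 1.2) = arctan(38/1.2) = 88.19°
∠(j38 + 5.8) = arctan(38/5.8) = 81.32°
∠(j38 + 38) = arctan(38/38) = 45.00°
∠T(j38) = − (89.28° + 88.19° + 81.32° + 45.00°) = -303.79°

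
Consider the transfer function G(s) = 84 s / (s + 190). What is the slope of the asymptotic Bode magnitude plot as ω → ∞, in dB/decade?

With 1 zero and 1 pole, the high-frequency asymptotic slope is 20 × (1 − 1) = 0 dB/decade.

0 dB/decade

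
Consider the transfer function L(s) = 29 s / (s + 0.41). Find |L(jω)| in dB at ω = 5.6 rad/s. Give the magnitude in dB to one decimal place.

|j5.6| = 5.6
|j5.6 + 0.41| = √(5.6² + 0.41²) = 5.615
|L(j5.6)| = 29 × 5.6 / 5.615 = 28.923
20 log₁₀(28.923) = 29.22 dB

29.2 dB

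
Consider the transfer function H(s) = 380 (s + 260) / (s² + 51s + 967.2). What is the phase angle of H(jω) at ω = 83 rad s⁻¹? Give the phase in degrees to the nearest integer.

-127°

∠(j83 + 260) = arctan(83/260) = 17.70°
∠[(j83)² + 51(j83) + 967.2] = ∠[-5921.8 + j4233] = 144.44°
∠H(j83) = 17.70° − 144.44° = -126.74°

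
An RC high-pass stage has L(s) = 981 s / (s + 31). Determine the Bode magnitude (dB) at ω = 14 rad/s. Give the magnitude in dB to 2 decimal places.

|j14| = 14
|j14 + 31| = √(14² + 31²) = 34.01
|L(j14)| = 981 × 14 / 34.01 = 403.77
20 log₁₀(403.77) = 52.123 dB

52.12 dB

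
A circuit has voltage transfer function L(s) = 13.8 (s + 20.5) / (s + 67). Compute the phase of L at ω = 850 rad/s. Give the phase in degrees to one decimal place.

∠(j850 + 20.5) = arctan(850/20.5) = 88.62°
∠(j850 + 67) = arctan(850/67) = 85.49°
∠L(j850) = 88.62° − 85.49° = 3.13°

3.1 deg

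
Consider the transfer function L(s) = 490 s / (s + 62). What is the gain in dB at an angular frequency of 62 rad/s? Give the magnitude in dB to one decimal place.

50.8 dB

|j62| = 62
|j62 + 62| = √(62² + 62²) = 87.68
|L(j62)| = 490 × 62 / 87.68 = 346.48
20 log₁₀(346.48) = 50.79 dB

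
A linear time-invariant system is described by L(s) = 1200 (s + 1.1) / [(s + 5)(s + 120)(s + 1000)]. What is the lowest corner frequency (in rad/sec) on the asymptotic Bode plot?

Break frequencies occur at each pole and zero magnitude: 1.1 rad/sec, 5 rad/sec, 120 rad/sec, 1000 rad/sec.
The lowest is 1.1 rad/sec.

1.1 rad/sec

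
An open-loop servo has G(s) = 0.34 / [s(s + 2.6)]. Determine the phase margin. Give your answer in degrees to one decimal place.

Gain crossover: |G(jω)| = 1 at ω ≈ 0.131 rad/sec.
∠G(j0.131) = −90° − arctan(0.131/2.6) ≈ -92.88°
PM = 180° + (-92.88°) = 87.12°

87.1 deg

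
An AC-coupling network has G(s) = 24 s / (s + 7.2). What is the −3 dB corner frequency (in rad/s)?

7.2 rad/s

For a single-pole high-pass, the −3 dB point is at the pole: ω = 7.2 rad/s.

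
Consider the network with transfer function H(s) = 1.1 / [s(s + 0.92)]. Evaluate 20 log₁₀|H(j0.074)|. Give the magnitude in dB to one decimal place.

|j0.074 + 0.92| = √(0.074² + 0.92²) = 0.923
|j0.074| = 0.074
|H(j0.074)| = 1.1 / (0.923 × 0.074) = 16.105
20 log₁₀(16.105) = 24.14 dB

24.1 dB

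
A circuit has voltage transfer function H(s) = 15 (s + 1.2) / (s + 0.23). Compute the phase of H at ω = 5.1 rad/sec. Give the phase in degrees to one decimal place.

∠(j5.1 + 1.2) = arctan(5.1/1.2) = 76.76°
∠(j5.1 + 0.23) = arctan(5.1/0.23) = 87.42°
∠H(j5.1) = 76.76° − 87.42° = -10.66°

-10.7°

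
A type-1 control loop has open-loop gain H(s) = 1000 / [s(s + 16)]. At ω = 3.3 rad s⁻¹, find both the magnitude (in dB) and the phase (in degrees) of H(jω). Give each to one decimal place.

|j3.3 + 16| = √(3.3² + 16²) = 16.34
|j3.3| = 3.3
|H(j3.3)| = 1000 / (16.34 × 3.3) = 18.549
20 log₁₀(18.549) = 25.37 dB
∠(j3.3 + 16) = arctan(3.3/16) = 11.65°
∠(j3.3) = 90.00°
∠H(j3.3) = − (11.65° + 90.00°) = -101.65°

|H| = 25.4 dB, ∠H = -101.7°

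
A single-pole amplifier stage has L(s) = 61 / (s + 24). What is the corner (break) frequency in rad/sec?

24 rad/sec

The single real pole at s = −24 gives a corner at ω = 24 rad/sec.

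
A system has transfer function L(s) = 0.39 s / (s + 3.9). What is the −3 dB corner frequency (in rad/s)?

For a single-pole high-pass, the −3 dB point is at the pole: ω = 3.9 rad/s.

3.9 rad/s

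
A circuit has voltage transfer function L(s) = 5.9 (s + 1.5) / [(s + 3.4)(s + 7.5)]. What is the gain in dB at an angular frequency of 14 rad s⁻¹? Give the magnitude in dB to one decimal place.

|j14 + 1.5| = √(14² + 1.5²) = 14.08
|j14 + 3.4| = √(14² + 3.4²) = 14.41
|j14 + 7.5| = √(14² + 7.5²) = 15.88
|L(j14)| = 5.9 × 14.08 / (14.41 × 15.88) = 0.36305
20 log₁₀(0.36305) = -8.80 dB

-8.8 dB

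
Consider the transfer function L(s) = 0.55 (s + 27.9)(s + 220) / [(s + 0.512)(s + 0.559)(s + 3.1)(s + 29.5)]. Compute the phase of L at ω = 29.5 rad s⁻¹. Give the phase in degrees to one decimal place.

-252.7°

∠(j29.5 + 27.9) = arctan(29.5/27.9) = 46.60°
∠(j29.5 + 220) = arctan(29.5/220) = 7.64°
∠(j29.5 + 0.512) = arctan(29.5/0.512) = 89.01°
∠(j29.5 + 0.559) = arctan(29.5/0.559) = 88.91°
∠(j29.5 + 3.1) = arctan(29.5/3.1) = 84.00°
∠(j29.5 + 29.5) = arctan(29.5/29.5) = 45.00°
∠L(j29.5) = 46.60° + 7.64° − (89.01° + 88.91° + 84.00° + 45.00°) = -252.69°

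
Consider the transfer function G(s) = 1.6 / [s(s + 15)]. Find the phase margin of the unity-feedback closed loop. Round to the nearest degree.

Gain crossover: |G(jω)| = 1 at ω ≈ 0.107 rad s⁻¹.
∠G(j0.107) = −90° − arctan(0.107/15) ≈ -90.41°
PM = 180° + (-90.41°) = 89.59°

90°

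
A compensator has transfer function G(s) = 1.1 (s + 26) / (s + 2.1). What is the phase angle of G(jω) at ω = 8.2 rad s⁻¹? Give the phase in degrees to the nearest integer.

-58°

∠(j8.2 + 26) = arctan(8.2/26) = 17.50°
∠(j8.2 + 2.1) = arctan(8.2/2.1) = 75.64°
∠G(j8.2) = 17.50° − 75.64° = -58.13°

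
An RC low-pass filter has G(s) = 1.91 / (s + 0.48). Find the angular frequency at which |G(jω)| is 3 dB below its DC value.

0.48 rad/sec

For a single-pole low-pass, the −3 dB point is at the pole: ω = 0.48 rad/sec.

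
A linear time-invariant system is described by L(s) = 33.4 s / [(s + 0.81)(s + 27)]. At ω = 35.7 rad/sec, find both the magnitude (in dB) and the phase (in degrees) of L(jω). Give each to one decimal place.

|L| = -2.5 dB, ∠L = -51.6°

|j35.7| = 35.7
|j35.7 + 0.81| = √(35.7² + 0.81²) = 35.71
|j35.7 + 27| = √(35.7² + 27²) = 44.76
|L(j35.7)| = 33.4 × 35.7 / (35.71 × 44.76) = 0.746
20 log₁₀(0.746) = -2.55 dB
∠(j35.7) = 90.00°
∠(j35.7 + 0.81) = arctan(35.7/0.81) = 88.70°
∠(j35.7 + 27) = arctan(35.7/27) = 52.90°
∠L(j35.7) = 90.00° − (88.70° + 52.90°) = -51.60°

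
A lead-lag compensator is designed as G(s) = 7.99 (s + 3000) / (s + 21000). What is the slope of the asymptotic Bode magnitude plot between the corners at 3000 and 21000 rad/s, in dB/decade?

20 dB/decade

In this band the factors already past their corner are: zero at 3000; net slope = 20 dB/decade.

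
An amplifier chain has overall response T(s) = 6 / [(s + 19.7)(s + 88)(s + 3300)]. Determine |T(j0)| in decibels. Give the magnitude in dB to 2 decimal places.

T(0) = 6 / (19.7 × 88 × 3300) = 1.0488e-06
20 log₁₀(1.0488e-06) = -119.586 dB

-119.59 dB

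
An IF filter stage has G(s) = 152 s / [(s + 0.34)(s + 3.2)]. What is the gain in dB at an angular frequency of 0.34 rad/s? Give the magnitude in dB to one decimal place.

30.5 dB

|j0.34| = 0.34
|j0.34 + 0.34| = √(0.34² + 0.34²) = 0.4808
|j0.34 + 3.2| = √(0.34² + 3.2²) = 3.218
|G(j0.34)| = 152 × 0.34 / (0.4808 × 3.218) = 33.4
20 log₁₀(33.4) = 30.47 dB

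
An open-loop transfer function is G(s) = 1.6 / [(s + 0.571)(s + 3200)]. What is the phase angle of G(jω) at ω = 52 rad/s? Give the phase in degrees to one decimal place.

-90.3°

∠(j52 + 0.571) = arctan(52/0.571) = 89.37°
∠(j52 + 3200) = arctan(52/3200) = 0.93°
∠G(j52) = − (89.37° + 0.93°) = -90.30°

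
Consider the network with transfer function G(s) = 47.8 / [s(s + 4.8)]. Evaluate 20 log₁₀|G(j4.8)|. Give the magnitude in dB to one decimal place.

|j4.8 + 4.8| = √(4.8² + 4.8²) = 6.788
|j4.8| = 4.8
|G(j4.8)| = 47.8 / (6.788 × 4.8) = 1.467
20 log₁₀(1.467) = 3.33 dB

3.3 dB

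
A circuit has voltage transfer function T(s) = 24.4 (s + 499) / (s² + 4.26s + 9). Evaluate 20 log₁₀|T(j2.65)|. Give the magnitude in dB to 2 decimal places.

60.53 dB

|j2.65 + 499| = √(2.65² + 499²) = 499
|(j2.65)² + 4.26(j2.65) + 9| = |1.9775 + j11.289| = 11.46
|T(j2.65)| = 24.4 × 499 / 11.46 = 1062.4
20 log₁₀(1062.4) = 60.526 dB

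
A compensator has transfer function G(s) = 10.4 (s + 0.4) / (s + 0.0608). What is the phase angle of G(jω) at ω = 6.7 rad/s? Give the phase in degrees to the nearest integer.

-3°

∠(j6.7 + 0.4) = arctan(6.7/0.4) = 86.58°
∠(j6.7 + 0.0608) = arctan(6.7/0.0608) = 89.48°
∠G(j6.7) = 86.58° − 89.48° = -2.90°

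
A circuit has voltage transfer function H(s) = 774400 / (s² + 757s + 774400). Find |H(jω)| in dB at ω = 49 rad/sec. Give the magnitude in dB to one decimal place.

0.0 dB

|(j49)² + 757(j49) + 774400| = |7.72e+05 + j37093| = 7.729e+05
|H(j49)| = 774400 / 7.729e+05 = 1.002
20 log₁₀(1.002) = 0.02 dB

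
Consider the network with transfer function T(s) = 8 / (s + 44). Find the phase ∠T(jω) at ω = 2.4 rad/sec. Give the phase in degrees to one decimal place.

∠(j2.4 + 44) = arctan(2.4/44) = 3.12°
∠T(j2.4) = −3.12° = -3.12°

-3.1°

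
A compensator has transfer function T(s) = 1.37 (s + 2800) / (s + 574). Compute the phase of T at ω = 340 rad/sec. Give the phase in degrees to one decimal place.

∠(j340 + 2800) = arctan(340/2800) = 6.92°
∠(j340 + 574) = arctan(340/574) = 30.64°
∠T(j340) = 6.92° − 30.64° = -23.72°

-23.7°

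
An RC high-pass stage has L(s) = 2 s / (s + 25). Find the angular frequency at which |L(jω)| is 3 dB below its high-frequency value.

25 rad/sec

For a single-pole high-pass, the −3 dB point is at the pole: ω = 25 rad/sec.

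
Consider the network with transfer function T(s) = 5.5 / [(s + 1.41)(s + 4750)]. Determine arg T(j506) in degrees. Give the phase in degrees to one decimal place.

∠(j506 + 1.41) = arctan(506/1.41) = 89.84°
∠(j506 + 4750) = arctan(506/4750) = 6.08°
∠T(j506) = − (89.84° + 6.08°) = -95.92°

-95.9°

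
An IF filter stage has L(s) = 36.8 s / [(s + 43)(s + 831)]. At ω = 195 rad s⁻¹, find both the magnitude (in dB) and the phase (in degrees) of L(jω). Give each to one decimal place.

|j195| = 195
|j195 + 43| = √(195² + 43²) = 199.7
|j195 + 831| = √(195² + 831²) = 853.6
|L(j195)| = 36.8 × 195 / (199.7 × 853.6) = 0.042101
20 log₁₀(0.042101) = -27.51 dB
∠(j195) = 90.00°
∠(j195 + 43) = arctan(195/43) = 77.56°
∠(j195 + 831) = arctan(195/831) = 13.21°
∠L(j195) = 90.00° − (77.56° + 13.21°) = -0.77°

|L| = -27.5 dB, ∠L = -0.8°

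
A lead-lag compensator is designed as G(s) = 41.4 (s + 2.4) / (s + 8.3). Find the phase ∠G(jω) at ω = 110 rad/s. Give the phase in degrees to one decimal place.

∠(j110 + 2.4) = arctan(110/2.4) = 88.75°
∠(j110 + 8.3) = arctan(110/8.3) = 85.68°
∠G(j110) = 88.75° − 85.68° = 3.07°

3.1°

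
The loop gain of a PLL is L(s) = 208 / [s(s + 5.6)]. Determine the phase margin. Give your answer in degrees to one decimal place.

Gain crossover: |L(jω)| = 1 at ω ≈ 13.9 rad/s.
∠L(j13.9) = −90° − arctan(13.9/5.6) ≈ -158.04°
PM = 180° + (-158.04°) = 21.96°

22.0°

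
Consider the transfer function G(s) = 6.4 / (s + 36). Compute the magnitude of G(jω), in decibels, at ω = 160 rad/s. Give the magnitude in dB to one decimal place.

|j160 + 36| = √(160² + 36²) = 164
|G(j160)| = 6.4 / 164 = 0.039024
20 log₁₀(0.039024) = -28.17 dB

-28.2 dB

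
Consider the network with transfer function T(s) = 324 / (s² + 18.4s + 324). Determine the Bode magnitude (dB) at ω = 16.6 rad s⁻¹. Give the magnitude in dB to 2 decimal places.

0.40 dB

|(j16.6)² + 18.4(j16.6) + 324| = |48.44 + j305.44| = 309.3
|T(j16.6)| = 324 / 309.3 = 1.0477
20 log₁₀(1.0477) = 0.405 dB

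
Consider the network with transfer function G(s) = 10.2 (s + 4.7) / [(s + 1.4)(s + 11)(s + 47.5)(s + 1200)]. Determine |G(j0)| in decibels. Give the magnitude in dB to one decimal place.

-85.3 dB

G(0) = 10.2 × 4.7 / (1.4 × 11 × 47.5 × 1200) = 5.4614e-05
20 log₁₀(5.4614e-05) = -85.25 dB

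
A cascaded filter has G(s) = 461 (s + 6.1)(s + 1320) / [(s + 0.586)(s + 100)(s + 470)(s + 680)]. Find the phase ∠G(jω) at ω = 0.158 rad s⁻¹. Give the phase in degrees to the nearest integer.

∠(j0.158 + 6.1) = arctan(0.158/6.1) = 1.48°
∠(j0.158 + 1320) = arctan(0.158/1320) = 0.01°
∠(j0.158 + 0.586) = arctan(0.158/0.586) = 15.09°
∠(j0.158 + 100) = arctan(0.158/100) = 0.09°
∠(j0.158 + 470) = arctan(0.158/470) = 0.02°
∠(j0.158 + 680) = arctan(0.158/680) = 0.01°
∠G(j0.158) = 1.48° + 0.01° − (15.09° + 0.09° + 0.02° + 0.01°) = -13.72°

-14°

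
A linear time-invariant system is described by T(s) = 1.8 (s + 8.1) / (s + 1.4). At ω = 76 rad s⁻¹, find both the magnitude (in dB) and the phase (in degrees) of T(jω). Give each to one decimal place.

|T| = 5.2 dB, ∠T = -5.0°

|j76 + 8.1| = √(76² + 8.1²) = 76.43
|j76 + 1.4| = √(76² + 1.4²) = 76.01
|T(j76)| = 1.8 × 76.43 / 76.01 = 1.8099
20 log₁₀(1.8099) = 5.15 dB
∠(j76 + 8.1) = arctan(76/8.1) = 83.92°
∠(j76 + 1.4) = arctan(76/1.4) = 88.94°
∠T(j76) = 83.92° − 88.94° = -5.03°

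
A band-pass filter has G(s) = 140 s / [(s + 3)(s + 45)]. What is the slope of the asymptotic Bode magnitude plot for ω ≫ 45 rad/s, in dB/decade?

With 1 zero and 2 poles, the high-frequency asymptotic slope is 20 × (1 − 2) = -20 dB/decade.

-20 dB/decade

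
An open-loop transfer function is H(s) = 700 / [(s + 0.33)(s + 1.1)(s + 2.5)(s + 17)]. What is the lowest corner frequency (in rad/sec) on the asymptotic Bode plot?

Break frequencies occur at each pole and zero magnitude: 0.33 rad/sec, 1.1 rad/sec, 2.5 rad/sec, 17 rad/sec.
The lowest is 0.33 rad/sec.

0.33 rad/sec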